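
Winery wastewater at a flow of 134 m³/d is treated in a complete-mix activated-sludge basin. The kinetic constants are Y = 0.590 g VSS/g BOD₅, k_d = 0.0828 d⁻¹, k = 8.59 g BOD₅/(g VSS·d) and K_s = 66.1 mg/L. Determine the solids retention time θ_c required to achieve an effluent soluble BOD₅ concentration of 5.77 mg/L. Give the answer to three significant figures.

θ_c ≈ 3.09 d

From 1/θ_c = Y·k·S/(K_s + S) − k_d: Y·k·S/(K_s+S) = 0.590 × 8.59 × 5.77 / (66.1 + 5.77) = 0.4069 d⁻¹.
θ_c = 1/(μ − k_d) = 1/(0.4069 − 0.0828) = 1/0.3241 = 3.086 d.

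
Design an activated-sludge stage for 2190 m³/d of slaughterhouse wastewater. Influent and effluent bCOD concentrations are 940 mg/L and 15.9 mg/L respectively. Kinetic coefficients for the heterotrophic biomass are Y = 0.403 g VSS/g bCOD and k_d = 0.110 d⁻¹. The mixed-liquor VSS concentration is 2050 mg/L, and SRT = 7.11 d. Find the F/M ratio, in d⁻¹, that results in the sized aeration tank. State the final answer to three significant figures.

Steady-state biomass mass balance: V·X·(1 + k_d·θ_c) = Y·Q·(S₀ − S)·θ_c, so V = 0.403 × 2190 × (940 − 15.9) × 7.11 / [2050 × (1 + 0.110 × 7.11)] = 5.8×10^6 / 3653 = 1587 m³.
F/M = Q·S₀ / (V·X) = 2190 × 940 / (1587 × 2050) = 0.6327 g bCOD·(g VSS·d)⁻¹.

F/M ≈ 0.633 d⁻¹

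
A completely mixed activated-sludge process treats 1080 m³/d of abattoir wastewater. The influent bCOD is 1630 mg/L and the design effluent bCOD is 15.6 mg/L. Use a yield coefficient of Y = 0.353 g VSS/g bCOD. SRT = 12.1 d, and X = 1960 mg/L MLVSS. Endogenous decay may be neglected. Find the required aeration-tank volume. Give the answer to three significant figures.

V ≈ 3800 m³

Biomass mass balance (decay neglected): V·X = Y·Q·(S₀ − S)·θ_c, so V = 0.353 × 1080 × (1630 − 15.6) × 12.1 / 1960 = 3800 m³.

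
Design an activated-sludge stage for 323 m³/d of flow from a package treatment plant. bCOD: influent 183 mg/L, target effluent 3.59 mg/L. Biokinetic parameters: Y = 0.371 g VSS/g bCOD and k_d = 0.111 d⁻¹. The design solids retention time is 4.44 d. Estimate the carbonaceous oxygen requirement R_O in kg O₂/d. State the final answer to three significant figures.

R_O ≈ 37.5 kg O₂/d

Y_obs = Y / (1 + k_d θ_c) = 0.371 / (1 + 0.111 × 4.44) = 0.371 / 1.493 = 0.2485.
Mass of bCOD removed per day: Q(S₀ − S) = 323 × 179.4 g/m³ = 57.95 kg/d.
Net sludge production P_X = 0.2485 × 57.95 = 14.40 kg VSS/d.
R_O = Q·(S₀ − S) − 1.42·P_X = 57.95 − 1.42 × 14.40 = 37.50 kg O₂/d.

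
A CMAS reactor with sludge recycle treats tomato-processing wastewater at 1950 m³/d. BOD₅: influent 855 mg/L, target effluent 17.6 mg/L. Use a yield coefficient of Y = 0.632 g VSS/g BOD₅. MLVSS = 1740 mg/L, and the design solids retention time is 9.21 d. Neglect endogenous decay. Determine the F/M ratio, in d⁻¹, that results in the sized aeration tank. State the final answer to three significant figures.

With k_d = 0 the design equation reduces to V = Y Q (S₀−S) θ_c / X = 0.632 × 1950 × (855 − 17.6) × 9.21 / 1740 = 5463 m³.
F/M = applied load / biomass = Q·S₀/(V·X) = 1950 × 855 / (5463 × 1740) = 0.1754 d⁻¹.

F/M ≈ 0.175 d⁻¹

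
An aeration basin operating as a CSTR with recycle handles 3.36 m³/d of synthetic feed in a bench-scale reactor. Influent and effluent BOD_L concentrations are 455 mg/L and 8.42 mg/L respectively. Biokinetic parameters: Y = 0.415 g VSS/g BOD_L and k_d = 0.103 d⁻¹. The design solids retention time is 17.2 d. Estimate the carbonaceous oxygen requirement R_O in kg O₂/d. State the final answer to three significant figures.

The observed yield is Y_obs = Y/(1 + k_d·θ_c) = 0.415 / (1 + 0.103 × 17.2) = 0.415 / 2.772 = 0.1497 g VSS per g BOD_L removed.
ΔS = 455 − 8.42 = 446.6 mg/L, so the substrate removal rate is 3.36 × 446.6/1000 = 1.501 kg BOD_L/d.
Net sludge production P_X = 0.1497 × 1.501 = 0.2247 kg VSS/d.
R_O = Q·(S₀ − S) − 1.42·P_X = 1.501 − 1.42 × 0.2247 = 1.181 kg O₂/d.

R_O ≈ 1.18 kg O₂/d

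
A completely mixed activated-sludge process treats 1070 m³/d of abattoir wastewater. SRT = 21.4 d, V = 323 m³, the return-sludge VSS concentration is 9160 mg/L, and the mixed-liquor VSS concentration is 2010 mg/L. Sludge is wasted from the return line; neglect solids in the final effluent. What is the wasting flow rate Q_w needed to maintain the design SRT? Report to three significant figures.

θ_c = V·X/(Q_w·X_r) when wasting from the recycle, so Q_w = V·X/(θ_c·X_r) = 323.0 × 2010 / (21.4 × 9160) = 3.312 m³/d.

Q_w ≈ 3.31 m³/d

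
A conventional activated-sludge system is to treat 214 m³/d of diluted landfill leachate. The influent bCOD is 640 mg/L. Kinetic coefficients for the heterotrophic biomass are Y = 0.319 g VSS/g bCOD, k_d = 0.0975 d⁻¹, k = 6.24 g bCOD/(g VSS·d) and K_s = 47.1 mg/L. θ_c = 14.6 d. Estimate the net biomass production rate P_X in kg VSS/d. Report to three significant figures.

For a completely mixed reactor with recycle the Lawrence–McCarty relation gives S = K_s·(1 + k_d·θ_c) / [θ_c·(Y·k − k_d) − 1] = 47.1 × (1 + 0.0975 × 14.6) / [14.6 × (0.319 × 6.24 − 0.0975) − 1] = 114.1 / 26.64 = 4.285 mg/L.
The observed yield is Y_obs = Y/(1 + k_d·θ_c) = 0.319 / (1 + 0.0975 × 14.6) = 0.319 / 2.423 = 0.1316 g VSS per g bCOD removed.
Substrate removed = Q·(S₀ − S) = 214 m³/d × (640 − 4.29) g/m³ = 1.36×10^5 g/d = 136.0 kg/d.
Biomass produced: P_X = Y_obs·Q·ΔS = 0.1316 × 136.0 ≈ 17.91 kg VSS/d.

P_X ≈ 17.9 kg VSS/d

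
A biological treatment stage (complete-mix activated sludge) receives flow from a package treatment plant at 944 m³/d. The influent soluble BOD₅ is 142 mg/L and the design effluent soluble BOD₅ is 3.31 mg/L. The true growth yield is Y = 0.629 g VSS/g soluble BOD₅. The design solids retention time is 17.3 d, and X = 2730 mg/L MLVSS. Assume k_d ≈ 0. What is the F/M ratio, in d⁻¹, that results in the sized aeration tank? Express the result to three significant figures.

F/M ≈ 0.0941 d⁻¹

V·X = Y·Q·ΔS·θ_c gives V = 0.629 × 944 × (142 − 3.31) × 17.3 / 2730 = 521.9 m³.
Food-to-microorganism ratio F/M = Q S₀ / (V X) = 944 × 142 / (521.9 × 2730) = 0.09409 d⁻¹.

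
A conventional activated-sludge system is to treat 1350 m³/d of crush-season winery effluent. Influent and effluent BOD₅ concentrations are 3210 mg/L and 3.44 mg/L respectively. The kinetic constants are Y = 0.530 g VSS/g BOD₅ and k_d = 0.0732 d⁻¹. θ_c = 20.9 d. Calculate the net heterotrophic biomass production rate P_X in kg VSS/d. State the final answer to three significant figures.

Y_obs = Y / (1 + k_d θ_c) = 0.530 / (1 + 0.0732 × 20.9) = 0.530 / 2.530 = 0.2095.
Q·(S₀ − S) = 1350 × (3210 − 3.44) × 10⁻³ = 4329 kg/d removed.
So the net sludge growth is P_X = 0.2095 × 4329 = 906.9 kg VSS/d.

P_X ≈ 907 kg VSS/d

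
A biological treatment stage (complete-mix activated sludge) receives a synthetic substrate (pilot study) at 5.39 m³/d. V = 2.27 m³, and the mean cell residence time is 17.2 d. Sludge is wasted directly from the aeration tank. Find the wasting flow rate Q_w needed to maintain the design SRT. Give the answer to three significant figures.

Q_w ≈ 0.132 m³/d

Wasting from the aeration tank: Q_w = V / θ_c = 2.270 / 17.2 = 0.1320 m³/d.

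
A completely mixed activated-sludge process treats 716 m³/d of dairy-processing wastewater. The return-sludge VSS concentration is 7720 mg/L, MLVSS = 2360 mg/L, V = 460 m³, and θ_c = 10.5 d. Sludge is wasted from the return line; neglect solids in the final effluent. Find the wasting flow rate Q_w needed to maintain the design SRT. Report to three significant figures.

θ_c = V·X/(Q_w·X_r) when wasting from the recycle, so Q_w = V·X/(θ_c·X_r) = 460.0 × 2360 / (10.5 × 7720) = 13.39 m³/d.

Q_w ≈ 13.4 m³/d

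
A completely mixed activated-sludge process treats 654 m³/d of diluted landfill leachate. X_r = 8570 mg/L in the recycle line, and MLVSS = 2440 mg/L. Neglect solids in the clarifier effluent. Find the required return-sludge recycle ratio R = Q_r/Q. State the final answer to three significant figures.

R ≈ 0.398

Mass balance around the secondary clarifier (neglecting effluent solids): R = X / (X_r − X) = 2440 / (8570 − 2440) = 0.3980.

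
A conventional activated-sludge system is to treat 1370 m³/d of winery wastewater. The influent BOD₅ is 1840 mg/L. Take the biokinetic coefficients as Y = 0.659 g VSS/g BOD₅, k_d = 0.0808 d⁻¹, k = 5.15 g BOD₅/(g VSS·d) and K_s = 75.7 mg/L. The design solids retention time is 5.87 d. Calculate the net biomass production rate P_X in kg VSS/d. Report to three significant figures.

P_X ≈ 1120 kg VSS/d

For a completely mixed reactor with recycle the Lawrence–McCarty relation gives S = K_s·(1 + k_d·θ_c) / [θ_c·(Y·k − k_d) − 1] = 75.7 × (1 + 0.0808 × 5.87) / [5.87 × (0.659 × 5.15 − 0.0808) − 1] = 111.6 / 18.45 = 6.050 mg/L.
Observed yield with endogenous decay: Y_obs = Y / (1 + k_d·θ_c) = 0.659 / (1 + 0.0808 × 5.87) = 0.659 / 1.474 = 0.4470 g VSS/g BOD₅.
Mass of BOD₅ removed per day: Q(S₀ − S) = 1370 × 1834 g/m³ = 2513 kg/d.
P_X = Y_obs · Q(S₀ − S) = 0.4470 × 2513 = 1123 kg VSS/d.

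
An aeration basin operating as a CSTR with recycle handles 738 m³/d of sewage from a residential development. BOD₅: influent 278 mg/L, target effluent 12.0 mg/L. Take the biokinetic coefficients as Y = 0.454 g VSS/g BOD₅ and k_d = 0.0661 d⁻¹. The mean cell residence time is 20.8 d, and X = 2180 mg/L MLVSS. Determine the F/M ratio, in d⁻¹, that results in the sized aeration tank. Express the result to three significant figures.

F/M ≈ 0.263 d⁻¹

Steady-state biomass mass balance: V·X·(1 + k_d·θ_c) = Y·Q·(S₀ − S)·θ_c, so V = 0.454 × 738 × (278 − 12.0) × 20.8 / [2180 × (1 + 0.0661 × 20.8)] = 1.85×10^6 / 5177 = 358.1 m³.
Food-to-microorganism ratio F/M = Q S₀ / (V X) = 738 × 278 / (358.1 × 2180) = 0.2628 d⁻¹.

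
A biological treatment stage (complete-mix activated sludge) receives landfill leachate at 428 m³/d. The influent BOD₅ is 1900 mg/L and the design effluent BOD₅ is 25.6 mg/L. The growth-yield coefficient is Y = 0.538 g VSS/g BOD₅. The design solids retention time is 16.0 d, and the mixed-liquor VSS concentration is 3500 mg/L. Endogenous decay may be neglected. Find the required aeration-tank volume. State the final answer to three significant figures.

Biomass mass balance (decay neglected): V·X = Y·Q·(S₀ − S)·θ_c, so V = 0.538 × 428 × (1900 − 25.6) × 16.0 / 3500 = 1973 m³.

V ≈ 1970 m³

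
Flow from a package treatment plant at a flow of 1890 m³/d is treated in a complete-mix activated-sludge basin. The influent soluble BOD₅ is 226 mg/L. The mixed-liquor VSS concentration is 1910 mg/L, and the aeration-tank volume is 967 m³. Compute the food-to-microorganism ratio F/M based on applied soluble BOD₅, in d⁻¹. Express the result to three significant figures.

Food-to-microorganism ratio F/M = Q S₀ / (V X) = 1890 × 226 / (967.0 × 1910) = 0.2313 d⁻¹.

F/M ≈ 0.231 d⁻¹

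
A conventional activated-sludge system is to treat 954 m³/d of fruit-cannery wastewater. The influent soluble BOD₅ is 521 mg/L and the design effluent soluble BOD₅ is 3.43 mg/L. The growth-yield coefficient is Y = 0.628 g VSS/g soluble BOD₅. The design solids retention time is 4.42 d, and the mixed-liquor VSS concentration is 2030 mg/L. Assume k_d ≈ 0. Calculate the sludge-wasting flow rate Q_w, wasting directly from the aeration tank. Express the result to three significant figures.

Q_w ≈ 153 m³/d

With k_d = 0 the design equation reduces to V = Y Q (S₀−S) θ_c / X = 0.628 × 954 × (521 − 3.43) × 4.42 / 2030 = 675.2 m³.
Wasting from the aeration tank: Q_w = V / θ_c = 675.2 / 4.42 = 152.7 m³/d.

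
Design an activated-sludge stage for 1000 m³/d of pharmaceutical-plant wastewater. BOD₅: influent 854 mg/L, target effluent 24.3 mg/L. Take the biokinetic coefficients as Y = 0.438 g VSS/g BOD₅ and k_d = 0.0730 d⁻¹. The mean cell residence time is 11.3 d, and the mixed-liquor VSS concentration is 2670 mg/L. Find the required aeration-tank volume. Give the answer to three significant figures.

Steady-state biomass mass balance: V·X·(1 + k_d·θ_c) = Y·Q·(S₀ − S)·θ_c, so V = 0.438 × 1000 × (854 − 24.3) × 11.3 / [2670 × (1 + 0.0730 × 11.3)] = 4.11×10^6 / 4872 = 842.8 m³.

V ≈ 843 m³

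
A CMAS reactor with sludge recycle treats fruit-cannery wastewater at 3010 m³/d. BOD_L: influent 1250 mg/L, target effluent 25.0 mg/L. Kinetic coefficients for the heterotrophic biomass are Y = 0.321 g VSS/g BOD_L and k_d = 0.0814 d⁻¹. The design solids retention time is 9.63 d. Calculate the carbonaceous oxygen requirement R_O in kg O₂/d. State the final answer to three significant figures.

The observed yield is Y_obs = Y/(1 + k_d·θ_c) = 0.321 / (1 + 0.0814 × 9.63) = 0.321 / 1.784 = 0.1799 g VSS per g BOD_L removed.
ΔS = 1250 − 25.0 = 1225 mg/L, so the substrate removal rate is 3010 × 1225/1000 = 3687 kg BOD_L/d.
Net sludge production P_X = 0.1799 × 3687 = 663.5 kg VSS/d.
Carbonaceous O₂ demand = substrate oxidised − cell-mass equivalent = 3687 − 1.42 × 663.5 = 2745 kg O₂/d.

R_O ≈ 2750 kg O₂/d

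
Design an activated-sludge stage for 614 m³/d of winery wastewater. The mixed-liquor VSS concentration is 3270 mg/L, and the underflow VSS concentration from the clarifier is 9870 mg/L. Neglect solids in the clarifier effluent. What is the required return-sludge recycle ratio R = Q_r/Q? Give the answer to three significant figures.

R ≈ 0.495

Solids balance on the clarifier gives (1+R)X = R·X_r, so R = X/(X_r − X) = 3270 / (9870 − 3270) = 0.4955.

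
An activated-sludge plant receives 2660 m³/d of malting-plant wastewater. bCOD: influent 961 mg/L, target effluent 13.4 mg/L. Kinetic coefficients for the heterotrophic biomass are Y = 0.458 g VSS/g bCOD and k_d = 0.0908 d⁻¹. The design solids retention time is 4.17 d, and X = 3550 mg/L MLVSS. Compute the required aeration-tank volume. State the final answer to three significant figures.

V ≈ 984 m³

From the SRT design equation V = Y Q (S₀−S) θ_c / [X (1 + k_d θ_c)] = 0.458 × 2660 × (961 − 13.4) × 4.17 / [3550 × (1 + 0.0908 × 4.17)] = 4.81×10^6 / 4894 = 983.6 m³.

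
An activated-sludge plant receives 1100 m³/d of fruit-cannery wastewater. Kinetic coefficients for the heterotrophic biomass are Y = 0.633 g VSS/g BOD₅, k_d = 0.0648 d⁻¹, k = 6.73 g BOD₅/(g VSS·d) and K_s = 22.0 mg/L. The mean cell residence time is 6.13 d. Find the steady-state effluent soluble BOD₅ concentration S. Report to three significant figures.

S ≈ 1.24 mg/L

From the Monod/SRT balance for a CMAS, S = K_s·(1+k_d θ_c)/[θ_c·(Y k − k_d) − 1] = 22.0 × (1 + 0.0648 × 6.13) / [6.13 × (0.633 × 6.73 − 0.0648) − 1] = 30.74 / 24.72 = 1.244 mg/L.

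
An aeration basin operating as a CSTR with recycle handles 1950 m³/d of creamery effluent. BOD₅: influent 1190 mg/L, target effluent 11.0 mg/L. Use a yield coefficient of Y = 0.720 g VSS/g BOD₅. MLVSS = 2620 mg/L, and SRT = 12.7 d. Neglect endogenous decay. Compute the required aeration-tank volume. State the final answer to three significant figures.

V ≈ 8020 m³

V·X = Y·Q·ΔS·θ_c gives V = 0.720 × 1950 × (1190 − 11.0) × 12.7 / 2620 = 8024 m³.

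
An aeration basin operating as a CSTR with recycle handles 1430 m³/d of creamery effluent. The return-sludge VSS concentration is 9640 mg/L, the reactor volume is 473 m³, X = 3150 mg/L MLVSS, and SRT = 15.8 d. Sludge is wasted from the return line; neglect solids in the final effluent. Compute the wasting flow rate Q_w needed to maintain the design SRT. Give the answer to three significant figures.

Wasting from the return line (neglecting effluent solids): Q_w = V·X / (θ_c·X_r) = 473.0 × 3150 / (15.8 × 9640) = 9.782 m³/d.

Q_w ≈ 9.78 m³/d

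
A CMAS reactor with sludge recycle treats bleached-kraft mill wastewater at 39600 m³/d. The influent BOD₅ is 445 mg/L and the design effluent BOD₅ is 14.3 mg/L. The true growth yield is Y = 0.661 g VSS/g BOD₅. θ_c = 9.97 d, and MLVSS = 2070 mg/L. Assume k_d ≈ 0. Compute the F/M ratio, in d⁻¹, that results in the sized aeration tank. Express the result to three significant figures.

Biomass mass balance (decay neglected): V·X = Y·Q·(S₀ − S)·θ_c, so V = 0.661 × 39600 × (445 − 14.3) × 9.97 / 2070 = 54300 m³.
Food-to-microorganism ratio F/M = Q S₀ / (V X) = 39600 × 445 / (54300 × 2070) = 0.1568 d⁻¹.

F/M ≈ 0.157 d⁻¹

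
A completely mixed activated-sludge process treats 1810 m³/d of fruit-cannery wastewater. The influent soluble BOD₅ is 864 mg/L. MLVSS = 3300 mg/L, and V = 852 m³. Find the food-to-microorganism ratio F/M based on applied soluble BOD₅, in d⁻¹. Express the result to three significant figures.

F/M ≈ 0.556 d⁻¹

Food-to-microorganism ratio F/M = Q S₀ / (V X) = 1810 × 864 / (852.0 × 3300) = 0.5562 d⁻¹.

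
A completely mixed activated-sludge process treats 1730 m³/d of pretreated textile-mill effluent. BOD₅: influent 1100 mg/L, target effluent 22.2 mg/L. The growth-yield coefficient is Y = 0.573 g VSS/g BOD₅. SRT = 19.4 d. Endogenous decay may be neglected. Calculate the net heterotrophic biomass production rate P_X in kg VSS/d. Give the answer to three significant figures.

P_X ≈ 1070 kg VSS/d

With endogenous decay neglected, the observed yield equals the true yield: Y_obs = Y = 0.573 g VSS/g BOD₅.
Mass of BOD₅ removed per day: Q(S₀ − S) = 1730 × 1078 g/m³ = 1865 kg/d.
Net biomass production P_X = Y_obs × Q·(S₀ − S) = 0.5730 × 1865 = 1068 kg VSS/d.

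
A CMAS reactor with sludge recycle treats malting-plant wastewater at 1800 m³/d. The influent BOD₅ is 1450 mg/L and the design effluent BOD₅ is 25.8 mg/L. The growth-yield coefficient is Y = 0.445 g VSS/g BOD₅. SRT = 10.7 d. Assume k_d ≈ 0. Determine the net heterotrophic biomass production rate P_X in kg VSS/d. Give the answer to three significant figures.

P_X ≈ 1140 kg VSS/d

No decay correction is needed, so Y_obs = Y = 0.445.
Mass of BOD₅ removed per day: Q(S₀ − S) = 1800 × 1424 g/m³ = 2564 kg/d.
Biomass produced: P_X = Y_obs·Q·ΔS = 0.4450 × 2564 ≈ 1141 kg VSS/d.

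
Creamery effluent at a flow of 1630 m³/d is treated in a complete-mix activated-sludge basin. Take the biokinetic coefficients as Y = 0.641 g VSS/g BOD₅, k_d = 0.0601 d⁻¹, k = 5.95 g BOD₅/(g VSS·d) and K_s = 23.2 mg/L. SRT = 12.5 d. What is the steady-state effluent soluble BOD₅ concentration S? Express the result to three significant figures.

From the Monod/SRT balance for a CMAS, S = K_s·(1+k_d θ_c)/[θ_c·(Y k − k_d) − 1] = 23.2 × (1 + 0.0601 × 12.5) / [12.5 × (0.641 × 5.95 − 0.0601) − 1] = 40.63 / 45.92 = 0.8847 mg/L.

S ≈ 0.885 mg/L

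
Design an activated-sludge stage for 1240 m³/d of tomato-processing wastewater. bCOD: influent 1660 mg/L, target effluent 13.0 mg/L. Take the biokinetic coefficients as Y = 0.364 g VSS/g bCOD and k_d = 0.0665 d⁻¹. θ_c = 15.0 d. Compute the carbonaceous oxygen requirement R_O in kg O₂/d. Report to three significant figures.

R_O ≈ 1510 kg O₂/d

Y_obs = Y / (1 + k_d θ_c) = 0.364 / (1 + 0.0665 × 15.0) = 0.364 / 1.998 = 0.1822.
ΔS = 1660 − 13.0 = 1647 mg/L, so the substrate removal rate is 1240 × 1647/1000 = 2042 kg bCOD/d.
P_X = Y_obs·Q·(S₀ − S) = 0.1822 × 2042 = 372.2 kg VSS/d.
R_O = Q·(S₀ − S) − 1.42·P_X = 2042 − 1.42 × 372.2 = 1514 kg O₂/d.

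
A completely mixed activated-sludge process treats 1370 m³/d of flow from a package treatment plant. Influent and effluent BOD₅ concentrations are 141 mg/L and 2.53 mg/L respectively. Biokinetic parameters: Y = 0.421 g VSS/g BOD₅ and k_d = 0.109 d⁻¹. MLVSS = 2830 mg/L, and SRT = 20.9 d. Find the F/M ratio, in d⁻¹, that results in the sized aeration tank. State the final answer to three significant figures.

Steady-state biomass mass balance: V·X·(1 + k_d·θ_c) = Y·Q·(S₀ − S)·θ_c, so V = 0.421 × 1370 × (141 − 2.53) × 20.9 / [2830 × (1 + 0.109 × 20.9)] = 1.67×10^6 / 9277 = 179.9 m³.
F/M = applied load / biomass = Q·S₀/(V·X) = 1370 × 141 / (179.9 × 2830) = 0.3794 d⁻¹.

F/M ≈ 0.379 d⁻¹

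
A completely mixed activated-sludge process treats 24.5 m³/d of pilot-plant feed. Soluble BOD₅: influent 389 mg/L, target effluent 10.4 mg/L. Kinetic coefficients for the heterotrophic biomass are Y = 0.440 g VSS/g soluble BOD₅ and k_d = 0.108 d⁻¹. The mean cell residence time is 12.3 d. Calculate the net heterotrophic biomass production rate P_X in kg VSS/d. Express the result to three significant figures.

The observed yield is Y_obs = Y/(1 + k_d·θ_c) = 0.440 / (1 + 0.108 × 12.3) = 0.440 / 2.328 = 0.1890 g VSS per g soluble BOD₅ removed.
Q·(S₀ − S) = 24.5 × (389 − 10.4) × 10⁻³ = 9.276 kg/d removed.
So the net sludge growth is P_X = 0.1890 × 9.276 = 1.753 kg VSS/d.

P_X ≈ 1.75 kg VSS/d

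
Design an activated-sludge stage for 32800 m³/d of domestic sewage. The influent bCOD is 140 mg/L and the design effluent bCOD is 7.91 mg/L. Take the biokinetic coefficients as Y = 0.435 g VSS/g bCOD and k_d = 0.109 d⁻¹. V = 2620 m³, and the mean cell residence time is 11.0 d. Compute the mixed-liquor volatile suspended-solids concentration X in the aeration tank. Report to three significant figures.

X ≈ 3600 mg/L

X = Y·Q·ΔS·θ_c / [V·(1 + k_d θ_c)] = 0.435 × 32800 × (140 − 7.91) × 11.0 / [2620 × (1 + 0.109 × 11.0)] = 3598 mg/L.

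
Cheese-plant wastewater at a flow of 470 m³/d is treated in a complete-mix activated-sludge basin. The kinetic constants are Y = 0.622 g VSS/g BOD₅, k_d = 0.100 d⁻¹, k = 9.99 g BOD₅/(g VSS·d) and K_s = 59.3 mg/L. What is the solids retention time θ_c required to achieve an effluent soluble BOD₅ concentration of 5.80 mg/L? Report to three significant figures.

θ_c ≈ 2.20 d

From 1/θ_c = Y·k·S/(K_s + S) − k_d: Y·k·S/(K_s+S) = 0.622 × 9.99 × 5.80 / (59.3 + 5.80) = 0.5536 d⁻¹.
θ_c = 1/(μ − k_d) = 1/(0.5536 − 0.100) = 1/0.4536 = 2.205 d.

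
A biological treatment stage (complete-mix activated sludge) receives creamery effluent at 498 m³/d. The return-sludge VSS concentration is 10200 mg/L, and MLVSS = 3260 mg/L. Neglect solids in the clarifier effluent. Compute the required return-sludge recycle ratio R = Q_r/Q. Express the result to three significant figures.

R ≈ 0.470

Solids balance on the clarifier gives (1+R)X = R·X_r, so R = X/(X_r − X) = 3260 / (10200 − 3260) = 0.4697.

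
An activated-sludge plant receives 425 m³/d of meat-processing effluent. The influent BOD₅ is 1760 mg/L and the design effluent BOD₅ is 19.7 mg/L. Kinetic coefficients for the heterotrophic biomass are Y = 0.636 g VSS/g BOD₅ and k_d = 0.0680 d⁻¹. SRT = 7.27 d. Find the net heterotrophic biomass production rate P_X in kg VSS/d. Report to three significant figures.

Observed yield with endogenous decay: Y_obs = Y / (1 + k_d·θ_c) = 0.636 / (1 + 0.0680 × 7.27) = 0.636 / 1.494 = 0.4256 g VSS/g BOD₅.
Mass of BOD₅ removed per day: Q(S₀ − S) = 425 × 1740 g/m³ = 739.6 kg/d.
Biomass produced: P_X = Y_obs·Q·ΔS = 0.4256 × 739.6 ≈ 314.8 kg VSS/d.

P_X ≈ 315 kg VSS/d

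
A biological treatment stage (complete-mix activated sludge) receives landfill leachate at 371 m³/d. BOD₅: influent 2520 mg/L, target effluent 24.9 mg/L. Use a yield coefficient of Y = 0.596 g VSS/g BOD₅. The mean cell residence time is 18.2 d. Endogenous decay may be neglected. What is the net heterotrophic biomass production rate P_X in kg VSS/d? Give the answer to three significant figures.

P_X ≈ 552 kg VSS/d

No decay correction is needed, so Y_obs = Y = 0.596.
Substrate removed = Q·(S₀ − S) = 371 m³/d × (2520 − 24.9) g/m³ = 9.26×10^5 g/d = 925.7 kg/d.
P_X = Y_obs · Q(S₀ − S) = 0.5960 × 925.7 = 551.7 kg VSS/d.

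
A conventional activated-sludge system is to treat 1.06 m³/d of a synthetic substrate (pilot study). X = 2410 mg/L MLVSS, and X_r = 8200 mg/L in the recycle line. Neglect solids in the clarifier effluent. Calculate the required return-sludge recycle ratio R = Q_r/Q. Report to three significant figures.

R ≈ 0.416

R = Q_r/Q = X/(X_r − X) = 2410 / (8200 − 2410) = 0.4162.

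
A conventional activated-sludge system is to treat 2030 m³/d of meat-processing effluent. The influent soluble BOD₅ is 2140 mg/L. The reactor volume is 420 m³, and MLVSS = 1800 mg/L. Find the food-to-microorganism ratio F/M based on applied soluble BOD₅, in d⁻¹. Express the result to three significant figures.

F/M = applied load / biomass = Q·S₀/(V·X) = 2030 × 2140 / (420.0 × 1800) = 5.746 d⁻¹.

F/M ≈ 5.75 d⁻¹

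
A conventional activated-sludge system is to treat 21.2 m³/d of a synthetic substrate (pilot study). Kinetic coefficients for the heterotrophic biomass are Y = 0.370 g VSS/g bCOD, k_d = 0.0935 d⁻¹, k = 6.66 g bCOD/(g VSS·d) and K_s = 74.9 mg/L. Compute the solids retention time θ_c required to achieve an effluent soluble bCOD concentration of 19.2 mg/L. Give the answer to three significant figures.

Specific growth rate at S = 19.2 mg/L: μ = YkS/(K_s+S) = 0.370·6.66·19.2/(74.9+19.2) = 0.5028 d⁻¹.
Then 1/θ_c = μ − k_d = 0.5028 − 0.0935 = 0.4093 d⁻¹, giving θ_c = 2.443 d.

θ_c ≈ 2.44 d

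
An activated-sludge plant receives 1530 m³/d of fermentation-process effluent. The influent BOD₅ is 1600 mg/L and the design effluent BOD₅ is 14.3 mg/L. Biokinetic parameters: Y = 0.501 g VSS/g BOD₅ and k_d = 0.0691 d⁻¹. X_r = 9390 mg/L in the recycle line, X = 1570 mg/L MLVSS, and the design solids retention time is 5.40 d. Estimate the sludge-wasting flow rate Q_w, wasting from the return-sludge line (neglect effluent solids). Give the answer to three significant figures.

Rearranging the biomass balance for a CMAS with decay, V = Y·Q·ΔS·θ_c / [X·(1+k_d θ_c)] = 0.501 × 1530 × (1600 − 14.3) × 5.40 / [1570 × (1 + 0.0691 × 5.40)] = 6.56×10^6 / 2156 = 3045 m³.
Q_w = (V·X)/(θ_c X_r) = 3045 × 1570 / (5.40 × 9390) = 94.27 m³/d.

Q_w ≈ 94.3 m³/d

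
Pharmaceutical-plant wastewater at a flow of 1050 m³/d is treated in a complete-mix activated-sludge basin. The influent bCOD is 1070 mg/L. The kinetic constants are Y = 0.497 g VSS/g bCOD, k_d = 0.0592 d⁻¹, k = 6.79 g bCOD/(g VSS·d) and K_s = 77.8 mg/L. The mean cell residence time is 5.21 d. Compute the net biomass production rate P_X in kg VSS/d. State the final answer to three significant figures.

Effluent substrate depends only on kinetics and SRT: S = K_s(1 + k_d θ_c) / [θ_c(Yk − k_d) − 1] = 77.8 × (1 + 0.0592 × 5.21) / [5.21 × (0.497 × 6.79 − 0.0592) − 1] = 101.8 / 16.27 = 6.255 mg/L.
Correct the yield for decay: Y_obs = Y/(1 + k_d θ_c) = 0.497 / (1 + 0.0592 × 5.21) = 0.497 / 1.308 = 0.3798.
Substrate removed = Q·(S₀ − S) = 1050 m³/d × (1070 − 6.26) g/m³ = 1.12×10^6 g/d = 1117 kg/d.
So the net sludge growth is P_X = 0.3798 × 1117 = 424.3 kg VSS/d.

P_X ≈ 424 kg VSS/d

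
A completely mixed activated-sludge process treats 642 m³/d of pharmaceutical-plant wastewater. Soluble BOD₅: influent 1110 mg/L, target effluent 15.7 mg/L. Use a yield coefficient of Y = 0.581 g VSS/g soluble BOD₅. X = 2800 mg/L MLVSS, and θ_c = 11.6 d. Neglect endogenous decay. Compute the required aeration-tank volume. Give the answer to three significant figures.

Biomass mass balance (decay neglected): V·X = Y·Q·(S₀ − S)·θ_c, so V = 0.581 × 642 × (1110 − 15.7) × 11.6 / 2800 = 1691 m³.

V ≈ 1690 m³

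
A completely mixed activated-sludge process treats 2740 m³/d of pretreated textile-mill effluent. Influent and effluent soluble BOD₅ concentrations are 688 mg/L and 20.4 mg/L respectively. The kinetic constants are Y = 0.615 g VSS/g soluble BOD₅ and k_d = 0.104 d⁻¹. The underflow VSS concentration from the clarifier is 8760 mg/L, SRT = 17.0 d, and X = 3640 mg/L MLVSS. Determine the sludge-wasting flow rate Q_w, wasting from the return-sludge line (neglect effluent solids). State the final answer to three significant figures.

Steady-state biomass mass balance: V·X·(1 + k_d·θ_c) = Y·Q·(S₀ − S)·θ_c, so V = 0.615 × 2740 × (688 − 20.4) × 17.0 / [3640 × (1 + 0.104 × 17.0)] = 1.91×10^7 / 10076 = 1898 m³.
Q_w = (V·X)/(θ_c X_r) = 1898 × 3640 / (17.0 × 8760) = 46.40 m³/d.

Q_w ≈ 46.4 m³/d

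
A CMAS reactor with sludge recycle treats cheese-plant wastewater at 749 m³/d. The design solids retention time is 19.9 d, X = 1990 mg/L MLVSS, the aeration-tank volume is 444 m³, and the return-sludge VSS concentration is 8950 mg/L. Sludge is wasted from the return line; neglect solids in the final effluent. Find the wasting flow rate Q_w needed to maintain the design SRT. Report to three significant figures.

Q_w ≈ 4.96 m³/d

Wasting from the return line (neglecting effluent solids): Q_w = V·X / (θ_c·X_r) = 444.0 × 1990 / (19.9 × 8950) = 4.961 m³/d.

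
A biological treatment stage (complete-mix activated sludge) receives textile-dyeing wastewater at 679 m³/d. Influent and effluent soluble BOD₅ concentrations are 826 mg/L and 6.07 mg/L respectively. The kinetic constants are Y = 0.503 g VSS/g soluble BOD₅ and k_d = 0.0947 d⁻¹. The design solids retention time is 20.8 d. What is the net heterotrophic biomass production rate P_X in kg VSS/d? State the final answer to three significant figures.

Y_obs = Y / (1 + k_d θ_c) = 0.503 / (1 + 0.0947 × 20.8) = 0.503 / 2.970 = 0.1694.
ΔS = 826 − 6.07 = 819.9 mg/L, so the substrate removal rate is 679 × 819.9/1000 = 556.7 kg soluble BOD₅/d.
P_X = Y_obs · Q(S₀ − S) = 0.1694 × 556.7 = 94.30 kg VSS/d.

P_X ≈ 94.3 kg VSS/d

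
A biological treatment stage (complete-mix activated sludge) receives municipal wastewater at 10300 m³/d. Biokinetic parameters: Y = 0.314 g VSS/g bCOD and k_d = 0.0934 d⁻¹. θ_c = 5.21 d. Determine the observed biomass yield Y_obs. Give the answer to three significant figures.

Observed yield with endogenous decay: Y_obs = Y / (1 + k_d·θ_c) = 0.314 / (1 + 0.0934 × 5.21) = 0.314 / 1.487 = 0.2112 g VSS/g bCOD.

Y_obs ≈ 0.211 g VSS/g bCOD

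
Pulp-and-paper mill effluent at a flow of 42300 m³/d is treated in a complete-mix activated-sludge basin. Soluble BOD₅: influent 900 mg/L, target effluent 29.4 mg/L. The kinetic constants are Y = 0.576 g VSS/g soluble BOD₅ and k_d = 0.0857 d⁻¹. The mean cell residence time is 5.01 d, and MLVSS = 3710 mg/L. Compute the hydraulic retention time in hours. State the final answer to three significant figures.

τ ≈ 11.4 h

Steady-state biomass mass balance: V·X·(1 + k_d·θ_c) = Y·Q·(S₀ − S)·θ_c, so V = 0.576 × 42300 × (900 − 29.4) × 5.01 / [3710 × (1 + 0.0857 × 5.01)] = 1.06×10^8 / 5303 = 20040 m³.
Hydraulic retention time τ = V/Q = 20040 / 42300 = 0.4738 d = 11.37 h.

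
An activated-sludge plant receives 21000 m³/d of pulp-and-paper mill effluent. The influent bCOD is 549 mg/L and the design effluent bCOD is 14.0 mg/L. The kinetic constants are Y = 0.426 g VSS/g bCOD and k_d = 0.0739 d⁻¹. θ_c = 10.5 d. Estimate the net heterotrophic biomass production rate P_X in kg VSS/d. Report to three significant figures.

P_X ≈ 2690 kg VSS/d

Correct the yield for decay: Y_obs = Y/(1 + k_d θ_c) = 0.426 / (1 + 0.0739 × 10.5) = 0.426 / 1.776 = 0.2399.
ΔS = 549 − 14.0 = 535.0 mg/L, so the substrate removal rate is 21000 × 535.0/1000 = 11235 kg bCOD/d.
P_X = Y_obs · Q(S₀ − S) = 0.2399 × 11235 = 2695 kg VSS/d.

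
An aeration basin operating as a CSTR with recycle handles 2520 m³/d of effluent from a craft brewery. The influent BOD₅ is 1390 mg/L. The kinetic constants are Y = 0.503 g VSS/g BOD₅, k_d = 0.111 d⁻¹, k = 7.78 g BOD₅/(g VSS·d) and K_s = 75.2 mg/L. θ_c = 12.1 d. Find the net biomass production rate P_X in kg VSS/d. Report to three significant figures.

Effluent substrate depends only on kinetics and SRT: S = K_s(1 + k_d θ_c) / [θ_c(Yk − k_d) − 1] = 75.2 × (1 + 0.111 × 12.1) / [12.1 × (0.503 × 7.78 − 0.111) − 1] = 176.2 / 45.01 = 3.915 mg/L.
The observed yield is Y_obs = Y/(1 + k_d·θ_c) = 0.503 / (1 + 0.111 × 12.1) = 0.503 / 2.343 = 0.2147 g VSS per g BOD₅ removed.
Q·(S₀ − S) = 2520 × (1390 − 3.91) × 10⁻³ = 3493 kg/d removed.
Net biomass production P_X = Y_obs × Q·(S₀ − S) = 0.2147 × 3493 = 749.8 kg VSS/d.

P_X ≈ 750 kg VSS/d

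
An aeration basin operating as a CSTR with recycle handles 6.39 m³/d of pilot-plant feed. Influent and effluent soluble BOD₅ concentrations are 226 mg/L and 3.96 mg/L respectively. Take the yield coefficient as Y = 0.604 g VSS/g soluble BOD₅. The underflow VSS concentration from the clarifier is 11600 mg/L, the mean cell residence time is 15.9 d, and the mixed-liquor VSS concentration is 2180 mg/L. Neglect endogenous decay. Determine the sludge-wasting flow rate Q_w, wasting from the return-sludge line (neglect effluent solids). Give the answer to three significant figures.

V·X = Y·Q·ΔS·θ_c gives V = 0.604 × 6.39 × (226 − 3.96) × 15.9 / 2180 = 6.250 m³.
θ_c = V·X/(Q_w·X_r) when wasting from the recycle, so Q_w = V·X/(θ_c·X_r) = 6.250 × 2180 / (15.9 × 11600) = 0.07388 m³/d.

Q_w ≈ 0.0739 m³/d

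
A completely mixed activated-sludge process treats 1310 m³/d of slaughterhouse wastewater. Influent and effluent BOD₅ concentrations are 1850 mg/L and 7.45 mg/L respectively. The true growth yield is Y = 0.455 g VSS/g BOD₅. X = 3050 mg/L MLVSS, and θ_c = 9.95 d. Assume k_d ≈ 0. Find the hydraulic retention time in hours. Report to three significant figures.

τ ≈ 65.6 h

With k_d = 0 the design equation reduces to V = Y Q (S₀−S) θ_c / X = 0.455 × 1310 × (1850 − 7.45) × 9.95 / 3050 = 3583 m³.
HRT = V/Q = 3583 m³ / 1310 m³·d⁻¹ = 2.735 d × 24 = 65.64 h.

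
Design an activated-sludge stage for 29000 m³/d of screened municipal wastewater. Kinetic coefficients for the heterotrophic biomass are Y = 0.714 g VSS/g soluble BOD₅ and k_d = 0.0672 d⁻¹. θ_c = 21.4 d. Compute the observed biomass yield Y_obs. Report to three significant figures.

Y_obs ≈ 0.293 g VSS/g soluble BOD₅

Correct the yield for decay: Y_obs = Y/(1 + k_d θ_c) = 0.714 / (1 + 0.0672 × 21.4) = 0.714 / 2.438 = 0.2929.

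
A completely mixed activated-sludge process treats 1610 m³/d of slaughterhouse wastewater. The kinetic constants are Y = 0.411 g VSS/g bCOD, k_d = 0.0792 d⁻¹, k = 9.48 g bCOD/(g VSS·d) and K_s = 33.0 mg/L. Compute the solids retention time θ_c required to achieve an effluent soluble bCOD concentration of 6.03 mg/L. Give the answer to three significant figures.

θ_c ≈ 1.91 d

Specific growth rate at S = 6.03 mg/L: μ = YkS/(K_s+S) = 0.411·9.48·6.03/(33.0+6.03) = 0.6020 d⁻¹.
θ_c = 1/(μ − k_d) = 1/(0.6020 − 0.0792) = 1/0.5228 = 1.913 d.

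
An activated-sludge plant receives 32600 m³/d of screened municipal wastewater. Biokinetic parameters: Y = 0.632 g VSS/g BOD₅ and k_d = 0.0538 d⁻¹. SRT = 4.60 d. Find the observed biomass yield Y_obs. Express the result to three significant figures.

Y_obs ≈ 0.507 g VSS/g BOD₅

Correct the yield for decay: Y_obs = Y/(1 + k_d θ_c) = 0.632 / (1 + 0.0538 × 4.60) = 0.632 / 1.247 = 0.5066.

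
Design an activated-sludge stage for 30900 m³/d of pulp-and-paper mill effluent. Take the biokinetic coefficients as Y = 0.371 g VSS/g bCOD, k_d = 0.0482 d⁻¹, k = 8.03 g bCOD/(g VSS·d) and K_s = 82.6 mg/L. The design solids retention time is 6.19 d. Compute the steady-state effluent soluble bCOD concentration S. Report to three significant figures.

S ≈ 6.26 mg/L

For a completely mixed reactor with recycle the Lawrence–McCarty relation gives S = K_s·(1 + k_d·θ_c) / [θ_c·(Y·k − k_d) − 1] = 82.6 × (1 + 0.0482 × 6.19) / [6.19 × (0.371 × 8.03 − 0.0482) − 1] = 107.2 / 17.14 = 6.256 mg/L.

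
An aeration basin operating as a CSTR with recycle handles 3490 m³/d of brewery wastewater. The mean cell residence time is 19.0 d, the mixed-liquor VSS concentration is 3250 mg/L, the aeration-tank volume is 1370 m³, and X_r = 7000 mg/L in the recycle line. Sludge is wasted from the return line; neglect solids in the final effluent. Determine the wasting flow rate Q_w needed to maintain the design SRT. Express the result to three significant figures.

Q_w ≈ 33.5 m³/d

Q_w = (V·X)/(θ_c X_r) = 1370 × 3250 / (19.0 × 7000) = 33.48 m³/d.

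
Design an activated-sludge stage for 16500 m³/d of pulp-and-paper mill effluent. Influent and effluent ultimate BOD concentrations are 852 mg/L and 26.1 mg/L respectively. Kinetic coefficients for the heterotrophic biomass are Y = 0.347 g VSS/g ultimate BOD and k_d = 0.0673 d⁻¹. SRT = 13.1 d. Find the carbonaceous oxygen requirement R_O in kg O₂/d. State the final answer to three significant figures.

R_O ≈ 10100 kg O₂/d

Correct the yield for decay: Y_obs = Y/(1 + k_d θ_c) = 0.347 / (1 + 0.0673 × 13.1) = 0.347 / 1.882 = 0.1844.
ΔS = 852 − 26.1 = 825.9 mg/L, so the substrate removal rate is 16500 × 825.9/1000 = 13627 kg ultimate BOD/d.
Biomass synthesised: P_X = Y_obs × 13627 = 2513 kg VSS/d.
R_O = Q·(S₀ − S) − 1.42·P_X = 13627 − 1.42 × 2513 = 10059 kg O₂/d.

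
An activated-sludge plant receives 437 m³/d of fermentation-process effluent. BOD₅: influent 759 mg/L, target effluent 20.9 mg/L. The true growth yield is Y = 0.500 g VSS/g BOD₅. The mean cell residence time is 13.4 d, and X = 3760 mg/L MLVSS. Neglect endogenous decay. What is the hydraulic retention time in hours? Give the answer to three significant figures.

Biomass mass balance (decay neglected): V·X = Y·Q·(S₀ − S)·θ_c, so V = 0.500 × 437 × (759 − 20.9) × 13.4 / 3760 = 574.8 m³.
HRT = V/Q = 574.8 m³ / 437 m³·d⁻¹ = 1.315 d × 24 = 31.57 h.

τ ≈ 31.6 h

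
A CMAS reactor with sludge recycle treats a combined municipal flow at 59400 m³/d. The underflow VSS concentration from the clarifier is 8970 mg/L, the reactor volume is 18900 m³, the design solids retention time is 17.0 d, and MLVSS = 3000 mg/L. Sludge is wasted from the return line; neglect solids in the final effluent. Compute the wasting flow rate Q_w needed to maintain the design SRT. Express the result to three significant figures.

Q_w = (V·X)/(θ_c X_r) = 18900 × 3000 / (17.0 × 8970) = 371.8 m³/d.

Q_w ≈ 372 m³/d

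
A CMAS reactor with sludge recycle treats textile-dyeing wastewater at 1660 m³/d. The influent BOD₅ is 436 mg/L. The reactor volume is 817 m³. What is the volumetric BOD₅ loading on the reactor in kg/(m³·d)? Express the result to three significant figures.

L_v = Q S₀ / V = 1660 × 436 × 10⁻³ / 817.0 = 0.8859 kg/(m³·d).

L_v ≈ 0.886 kg BOD₅/(m³·d)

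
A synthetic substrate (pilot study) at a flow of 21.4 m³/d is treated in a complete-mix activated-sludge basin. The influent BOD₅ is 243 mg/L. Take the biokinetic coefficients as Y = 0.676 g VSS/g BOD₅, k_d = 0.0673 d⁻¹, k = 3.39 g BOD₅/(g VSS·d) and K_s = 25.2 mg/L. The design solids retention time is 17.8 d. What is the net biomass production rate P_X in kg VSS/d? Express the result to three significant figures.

For a completely mixed reactor with recycle the Lawrence–McCarty relation gives S = K_s·(1 + k_d·θ_c) / [θ_c·(Y·k − k_d) − 1] = 25.2 × (1 + 0.0673 × 17.8) / [17.8 × (0.676 × 3.39 − 0.0673) − 1] = 55.39 / 38.59 = 1.435 mg/L.
Correct the yield for decay: Y_obs = Y/(1 + k_d θ_c) = 0.676 / (1 + 0.0673 × 17.8) = 0.676 / 2.198 = 0.3076.
ΔS = 243 − 1.44 = 241.6 mg/L, so the substrate removal rate is 21.4 × 241.6/1000 = 5.169 kg BOD₅/d.
Biomass produced: P_X = Y_obs·Q·ΔS = 0.3076 × 5.169 ≈ 1.590 kg VSS/d.

P_X ≈ 1.59 kg VSS/d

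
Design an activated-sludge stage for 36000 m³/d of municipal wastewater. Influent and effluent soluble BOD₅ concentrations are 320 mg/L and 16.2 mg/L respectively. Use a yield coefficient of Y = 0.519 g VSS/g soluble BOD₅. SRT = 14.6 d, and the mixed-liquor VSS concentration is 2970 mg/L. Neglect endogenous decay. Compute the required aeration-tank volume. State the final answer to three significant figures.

V ≈ 27900 m³

Biomass mass balance (decay neglected): V·X = Y·Q·(S₀ − S)·θ_c, so V = 0.519 × 36000 × (320 − 16.2) × 14.6 / 2970 = 27903 m³.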